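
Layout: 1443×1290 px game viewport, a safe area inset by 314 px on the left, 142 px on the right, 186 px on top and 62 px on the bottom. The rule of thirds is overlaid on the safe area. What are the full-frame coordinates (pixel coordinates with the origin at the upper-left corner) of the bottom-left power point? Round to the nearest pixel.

Content width = 1443 − 314 − 142 = 987 px; content height = 1290 − 186 − 62 = 1042 px.
Bottom-left is one-third across and two-thirds down within the safe area.
x = 314 + 1 × 987/3 = 314 + 329.00 ≈ 643
y = 186 + 2 × 1042/3 = 186 + 694.67 ≈ 881

(643, 881)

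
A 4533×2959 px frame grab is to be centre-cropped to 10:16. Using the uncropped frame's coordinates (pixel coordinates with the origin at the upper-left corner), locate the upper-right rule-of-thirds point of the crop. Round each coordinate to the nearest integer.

4533/2959 > 10/16, so the 10:16 crop keeps the full height 2959 and trims width to 2959 × 10/16 = 1849.38 px.
Left offset = (4533 − 1849.38)/2 = 1341.81 px; top offset = 0.
Upper-right is two-thirds across and one-third down within the crop:
x = 1341.81 + 2 × 1849.38/3 ≈ 2575; y = 0.00 + 1 × 2959.00/3 ≈ 986.

(2575, 986)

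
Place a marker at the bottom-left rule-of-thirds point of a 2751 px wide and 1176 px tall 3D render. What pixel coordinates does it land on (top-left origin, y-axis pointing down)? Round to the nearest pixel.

The bottom-left point sits one-third of the way across and two-thirds of the way down.
x = 1 × 2751/3 ≈ 917; y = 2 × 1176/3 ≈ 784.

(917, 784)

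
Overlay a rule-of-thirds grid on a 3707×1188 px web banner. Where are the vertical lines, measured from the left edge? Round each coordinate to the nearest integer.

x = 1236 px and x = 2471 px

3707 / 3 = 1235.67, so the vertical lines sit at one and two thirds of 3707.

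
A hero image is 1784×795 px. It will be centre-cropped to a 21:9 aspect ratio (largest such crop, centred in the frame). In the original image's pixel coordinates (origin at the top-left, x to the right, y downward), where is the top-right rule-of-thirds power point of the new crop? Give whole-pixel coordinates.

x = 1189 px, y = 270 px

1784/795 < 21/9, so the 21:9 crop keeps the full width 1784 and trims height to 1784 × 9/21 = 764.57 px.
Top offset = (795 − 764.57)/2 = 15.21 px; left offset = 0.
Top-right is two-thirds across and one-third down within the crop:
x = 0.00 + 2 × 1784.00/3 ≈ 1189; y = 15.21 + 1 × 764.57/3 ≈ 270.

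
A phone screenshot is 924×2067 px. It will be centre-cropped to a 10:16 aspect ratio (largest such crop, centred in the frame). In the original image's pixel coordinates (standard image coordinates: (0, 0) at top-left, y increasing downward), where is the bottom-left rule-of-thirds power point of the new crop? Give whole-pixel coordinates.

(308, 1280)

924/2067 < 10/16, so the 10:16 crop keeps the full width 924 and trims height to 924 × 16/10 = 1478.40 px.
Top offset = (2067 − 1478.40)/2 = 294.30 px; left offset = 0.
Bottom-left is one-third across and two-thirds down within the crop:
x = 0.00 + 1 × 924.00/3 ≈ 308; y = 294.30 + 2 × 1478.40/3 ≈ 1280.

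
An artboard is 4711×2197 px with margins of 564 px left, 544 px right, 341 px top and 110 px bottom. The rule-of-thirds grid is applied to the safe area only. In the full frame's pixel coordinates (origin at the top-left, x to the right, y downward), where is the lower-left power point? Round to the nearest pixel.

(1765, 1505)

Content width = 4711 − 564 − 544 = 3603 px; content height = 2197 − 341 − 110 = 1746 px.
Lower-left is one-third across and two-thirds down within the safe area.
x = 564 + 1 × 3603/3 = 564 + 1201.00 ≈ 1765
y = 341 + 2 × 1746/3 = 341 + 1164.00 ≈ 1505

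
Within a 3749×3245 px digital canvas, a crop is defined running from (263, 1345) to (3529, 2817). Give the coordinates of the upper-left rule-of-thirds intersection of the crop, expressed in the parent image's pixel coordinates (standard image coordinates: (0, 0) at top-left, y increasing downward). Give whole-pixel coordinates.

Crop width = 3529 − 263 = 3266 px; one third is 1088.67 px.
Crop height = 2817 − 1345 = 1472 px; one third is 490.67 px.
The upper-left point is one-third across and one-third down within the crop:
x = 263 + 1 × 1088.67 ≈ 1352; y = 1345 + 1 × 490.67 ≈ 1836.

(1352, 1836)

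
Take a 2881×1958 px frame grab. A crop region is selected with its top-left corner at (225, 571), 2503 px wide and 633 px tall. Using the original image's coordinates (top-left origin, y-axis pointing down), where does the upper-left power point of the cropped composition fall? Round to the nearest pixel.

One third of the crop width 2503 is 834.33 px.
One third of the crop height 633 is 211.00 px.
The upper-left point is one-third across and one-third down within the crop:
x = 225 + 1 × 834.33 ≈ 1059; y = 571 + 1 × 211.00 ≈ 782.

(1059, 782)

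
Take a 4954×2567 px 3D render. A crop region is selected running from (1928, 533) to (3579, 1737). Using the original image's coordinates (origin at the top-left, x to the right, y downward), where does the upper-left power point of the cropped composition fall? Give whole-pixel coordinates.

Crop width = 3579 − 1928 = 1651 px; one third is 550.33 px.
Crop height = 1737 − 533 = 1204 px; one third is 401.33 px.
The upper-left point is one-third across and one-third down within the crop:
x = 1928 + 1 × 550.33 ≈ 2478; y = 533 + 1 × 401.33 ≈ 934.

(2478, 934)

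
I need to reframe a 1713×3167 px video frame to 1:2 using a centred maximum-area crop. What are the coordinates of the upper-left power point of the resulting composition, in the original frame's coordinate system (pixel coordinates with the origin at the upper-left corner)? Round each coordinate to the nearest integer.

x = 593 px, y = 1056 px

1713/3167 > 1/2, so the 1:2 crop keeps the full height 3167 and trims width to 3167 × 1/2 = 1583.50 px.
Left offset = (1713 − 1583.50)/2 = 64.75 px; top offset = 0.
Upper-left is one-third across and one-third down within the crop:
x = 64.75 + 1 × 1583.50/3 ≈ 593; y = 0.00 + 1 × 3167.00/3 ≈ 1056.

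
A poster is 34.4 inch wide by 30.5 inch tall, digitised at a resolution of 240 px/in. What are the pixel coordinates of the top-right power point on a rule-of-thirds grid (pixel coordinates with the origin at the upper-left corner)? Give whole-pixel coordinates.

In pixels the canvas is 34.4 × 240 = 8256 wide and 30.5 × 240 = 7320 tall.
The top-right point is two-thirds across and one-third down:
x = 2 × 8256/3 ≈ 5504; y = 1 × 7320/3 ≈ 2440.

x = 5504 px, y = 2440 px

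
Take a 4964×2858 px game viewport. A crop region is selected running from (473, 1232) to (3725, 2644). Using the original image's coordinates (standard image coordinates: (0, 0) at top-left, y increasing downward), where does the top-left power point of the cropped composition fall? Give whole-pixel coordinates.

x = 1557 px, y = 1703 px

Crop width = 3725 − 473 = 3252 px; one third is 1084.00 px.
Crop height = 2644 − 1232 = 1412 px; one third is 470.67 px.
The top-left point is one-third across and one-third down within the crop:
x = 473 + 1 × 1084.00 ≈ 1557; y = 1232 + 1 × 470.67 ≈ 1703.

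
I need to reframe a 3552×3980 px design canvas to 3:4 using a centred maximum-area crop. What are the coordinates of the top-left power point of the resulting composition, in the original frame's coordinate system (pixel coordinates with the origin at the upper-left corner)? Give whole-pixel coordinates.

3552/3980 > 3/4, so the 3:4 crop keeps the full height 3980 and trims width to 3980 × 3/4 = 2985.00 px.
Left offset = (3552 − 2985.00)/2 = 283.50 px; top offset = 0.
Top-left is one-third across and one-third down within the crop:
x = 283.50 + 1 × 2985.00/3 ≈ 1279; y = 0.00 + 1 × 3980.00/3 ≈ 1327.

x = 1279 px, y = 1327 px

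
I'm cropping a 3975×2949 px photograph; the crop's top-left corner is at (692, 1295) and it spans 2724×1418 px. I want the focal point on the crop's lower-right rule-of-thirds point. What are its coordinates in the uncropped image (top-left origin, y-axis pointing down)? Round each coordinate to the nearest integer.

(2508, 2240)

One third of the crop width 2724 is 908.00 px.
One third of the crop height 1418 is 472.67 px.
The lower-right point is two-thirds across and two-thirds down within the crop:
x = 692 + 2 × 908.00 ≈ 2508; y = 1295 + 2 × 472.67 ≈ 2240.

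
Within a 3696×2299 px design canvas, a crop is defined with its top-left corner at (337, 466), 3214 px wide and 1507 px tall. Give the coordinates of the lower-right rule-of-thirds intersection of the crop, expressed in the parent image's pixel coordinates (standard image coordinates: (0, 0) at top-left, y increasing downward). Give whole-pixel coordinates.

One third of the crop width 3214 is 1071.33 px.
One third of the crop height 1507 is 502.33 px.
The lower-right point is two-thirds across and two-thirds down within the crop:
x = 337 + 2 × 1071.33 ≈ 2480; y = 466 + 2 × 502.33 ≈ 1471.

(2480, 1471)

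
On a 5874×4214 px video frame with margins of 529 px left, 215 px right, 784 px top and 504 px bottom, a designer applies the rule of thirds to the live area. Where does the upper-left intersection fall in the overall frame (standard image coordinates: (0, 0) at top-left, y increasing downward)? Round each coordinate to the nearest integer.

(2239, 1759)

Content width = 5874 − 529 − 215 = 5130 px; content height = 4214 − 784 − 504 = 2926 px.
Upper-left is one-third across and one-third down within the live area.
x = 529 + 1 × 5130/3 = 529 + 1710.00 ≈ 2239
y = 784 + 1 × 2926/3 = 784 + 975.33 ≈ 1759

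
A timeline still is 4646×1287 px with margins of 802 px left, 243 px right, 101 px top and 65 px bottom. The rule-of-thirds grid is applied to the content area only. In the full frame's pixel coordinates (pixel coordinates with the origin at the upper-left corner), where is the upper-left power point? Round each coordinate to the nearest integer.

Content width = 4646 − 802 − 243 = 3601 px; content height = 1287 − 101 − 65 = 1121 px.
Upper-left is one-third across and one-third down within the content area.
x = 802 + 1 × 3601/3 = 802 + 1200.33 ≈ 2002
y = 101 + 1 × 1121/3 = 101 + 373.67 ≈ 475

(2002, 475)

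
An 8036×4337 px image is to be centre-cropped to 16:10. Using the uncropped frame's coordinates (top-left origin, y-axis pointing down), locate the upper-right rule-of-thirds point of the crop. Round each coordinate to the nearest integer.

(5175, 1446)

8036/4337 > 16/10, so the 16:10 crop keeps the full height 4337 and trims width to 4337 × 16/10 = 6939.20 px.
Left offset = (8036 − 6939.20)/2 = 548.40 px; top offset = 0.
Upper-right is two-thirds across and one-third down within the crop:
x = 548.40 + 2 × 6939.20/3 ≈ 5175; y = 0.00 + 1 × 4337.00/3 ≈ 1446.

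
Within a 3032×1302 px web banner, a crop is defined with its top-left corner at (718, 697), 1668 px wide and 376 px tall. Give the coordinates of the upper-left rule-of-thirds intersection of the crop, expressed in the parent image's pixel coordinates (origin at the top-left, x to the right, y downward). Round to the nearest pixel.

One third of the crop width 1668 is 556.00 px.
One third of the crop height 376 is 125.33 px.
The upper-left point is one-third across and one-third down within the crop:
x = 718 + 1 × 556.00 ≈ 1274; y = 697 + 1 × 125.33 ≈ 822.

(1274, 822)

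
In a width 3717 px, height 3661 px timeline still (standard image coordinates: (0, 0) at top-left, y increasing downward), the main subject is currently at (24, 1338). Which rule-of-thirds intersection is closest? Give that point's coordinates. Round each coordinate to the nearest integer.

Third lines: x ∈ {1239, 2478}, y ∈ {1220, 2441}.
24 is closer to x = 1239; 1338 is closer to y = 1220.
So the nearest intersection is the upper-left power point.

x = 1239 px, y = 1220 px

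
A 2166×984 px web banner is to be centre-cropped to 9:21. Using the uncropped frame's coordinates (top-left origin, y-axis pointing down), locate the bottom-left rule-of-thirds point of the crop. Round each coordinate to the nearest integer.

x = 1013 px, y = 656 px

2166/984 > 9/21, so the 9:21 crop keeps the full height 984 and trims width to 984 × 9/21 = 421.71 px.
Left offset = (2166 − 421.71)/2 = 872.14 px; top offset = 0.
Bottom-left is one-third across and two-thirds down within the crop:
x = 872.14 + 1 × 421.71/3 ≈ 1013; y = 0.00 + 2 × 984.00/3 ≈ 656.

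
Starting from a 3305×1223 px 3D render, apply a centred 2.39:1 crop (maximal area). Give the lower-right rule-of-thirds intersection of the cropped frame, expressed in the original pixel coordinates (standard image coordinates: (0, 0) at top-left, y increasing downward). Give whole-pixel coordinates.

3305/1223 > 2.39/1, so the 2.39:1 crop keeps the full height 1223 and trims width to 1223 × 2.39/1 = 2922.97 px.
Left offset = (3305 − 2922.97)/2 = 191.01 px; top offset = 0.
Lower-right is two-thirds across and two-thirds down within the crop:
x = 191.01 + 2 × 2922.97/3 ≈ 2140; y = 0.00 + 2 × 1223.00/3 ≈ 815.

(2140, 815)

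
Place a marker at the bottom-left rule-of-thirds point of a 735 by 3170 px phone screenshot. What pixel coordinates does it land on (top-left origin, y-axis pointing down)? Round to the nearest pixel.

x = 245 px, y = 2113 px

The bottom-left point sits one-third of the way across and two-thirds of the way down.
x = 1 × 735/3 ≈ 245; y = 2 × 3170/3 ≈ 2113.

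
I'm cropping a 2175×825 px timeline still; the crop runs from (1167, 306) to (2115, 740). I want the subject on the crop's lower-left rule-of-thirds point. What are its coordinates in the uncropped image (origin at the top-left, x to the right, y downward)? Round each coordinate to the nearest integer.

Crop width = 2115 − 1167 = 948 px; one third is 316.00 px.
Crop height = 740 − 306 = 434 px; one third is 144.67 px.
The lower-left point is one-third across and two-thirds down within the crop:
x = 1167 + 1 × 316.00 ≈ 1483; y = 306 + 2 × 144.67 ≈ 595.

x = 1483 px, y = 595 px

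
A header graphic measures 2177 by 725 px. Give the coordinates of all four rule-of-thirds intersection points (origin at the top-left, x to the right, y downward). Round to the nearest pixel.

One third of 2177 is 725.67; one third of 725 is 241.67.
Vertical third lines at x = 726 and x = 1451; horizontal third lines at y = 242 and y = 483.

(726, 242), (1451, 242), (726, 483), (1451, 483)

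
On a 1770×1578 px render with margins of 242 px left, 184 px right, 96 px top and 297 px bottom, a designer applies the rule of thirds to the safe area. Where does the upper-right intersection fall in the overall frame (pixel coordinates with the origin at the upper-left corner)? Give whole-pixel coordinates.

Content width = 1770 − 242 − 184 = 1344 px; content height = 1578 − 96 − 297 = 1185 px.
Upper-right is two-thirds across and one-third down within the safe area.
x = 242 + 2 × 1344/3 = 242 + 896.00 ≈ 1138
y = 96 + 1 × 1185/3 = 96 + 395.00 ≈ 491

x = 1138 px, y = 491 px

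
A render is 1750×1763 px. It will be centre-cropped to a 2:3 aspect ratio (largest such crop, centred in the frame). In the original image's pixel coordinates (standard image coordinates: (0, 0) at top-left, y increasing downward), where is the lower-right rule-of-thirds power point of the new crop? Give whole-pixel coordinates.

1750/1763 > 2/3, so the 2:3 crop keeps the full height 1763 and trims width to 1763 × 2/3 = 1175.33 px.
Left offset = (1750 − 1175.33)/2 = 287.33 px; top offset = 0.
Lower-right is two-thirds across and two-thirds down within the crop:
x = 287.33 + 2 × 1175.33/3 ≈ 1071; y = 0.00 + 2 × 1763.00/3 ≈ 1175.

(1071, 1175)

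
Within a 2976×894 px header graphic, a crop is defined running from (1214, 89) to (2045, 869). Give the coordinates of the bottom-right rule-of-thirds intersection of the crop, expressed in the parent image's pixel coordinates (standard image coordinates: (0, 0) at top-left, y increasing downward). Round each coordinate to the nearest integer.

Crop width = 2045 − 1214 = 831 px; one third is 277.00 px.
Crop height = 869 − 89 = 780 px; one third is 260.00 px.
The bottom-right point is two-thirds across and two-thirds down within the crop:
x = 1214 + 2 × 277.00 ≈ 1768; y = 89 + 2 × 260.00 ≈ 609.

(1768, 609)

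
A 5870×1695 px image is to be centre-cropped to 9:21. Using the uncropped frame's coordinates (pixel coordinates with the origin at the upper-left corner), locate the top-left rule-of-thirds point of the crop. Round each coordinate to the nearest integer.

5870/1695 > 9/21, so the 9:21 crop keeps the full height 1695 and trims width to 1695 × 9/21 = 726.43 px.
Left offset = (5870 − 726.43)/2 = 2571.79 px; top offset = 0.
Top-left is one-third across and one-third down within the crop:
x = 2571.79 + 1 × 726.43/3 ≈ 2814; y = 0.00 + 1 × 1695.00/3 ≈ 565.

x = 2814 px, y = 565 px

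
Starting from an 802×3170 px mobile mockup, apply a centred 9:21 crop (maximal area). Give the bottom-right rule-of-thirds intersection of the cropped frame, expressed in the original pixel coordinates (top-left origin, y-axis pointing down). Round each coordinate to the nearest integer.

802/3170 < 9/21, so the 9:21 crop keeps the full width 802 and trims height to 802 × 21/9 = 1871.33 px.
Top offset = (3170 − 1871.33)/2 = 649.33 px; left offset = 0.
Bottom-right is two-thirds across and two-thirds down within the crop:
x = 0.00 + 2 × 802.00/3 ≈ 535; y = 649.33 + 2 × 1871.33/3 ≈ 1897.

(535, 1897)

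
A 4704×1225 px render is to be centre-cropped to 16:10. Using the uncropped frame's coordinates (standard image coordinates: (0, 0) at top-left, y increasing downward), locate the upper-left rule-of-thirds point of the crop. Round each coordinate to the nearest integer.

(2025, 408)

4704/1225 > 16/10, so the 16:10 crop keeps the full height 1225 and trims width to 1225 × 16/10 = 1960.00 px.
Left offset = (4704 − 1960.00)/2 = 1372.00 px; top offset = 0.
Upper-left is one-third across and one-third down within the crop:
x = 1372.00 + 1 × 1960.00/3 ≈ 2025; y = 0.00 + 1 × 1225.00/3 ≈ 408.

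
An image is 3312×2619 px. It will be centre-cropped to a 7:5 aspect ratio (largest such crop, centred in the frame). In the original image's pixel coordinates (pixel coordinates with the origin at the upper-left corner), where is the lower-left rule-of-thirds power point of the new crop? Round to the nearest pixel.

3312/2619 < 7/5, so the 7:5 crop keeps the full width 3312 and trims height to 3312 × 5/7 = 2365.71 px.
Top offset = (2619 − 2365.71)/2 = 126.64 px; left offset = 0.
Lower-left is one-third across and two-thirds down within the crop:
x = 0.00 + 1 × 3312.00/3 ≈ 1104; y = 126.64 + 2 × 2365.71/3 ≈ 1704.

x = 1104 px, y = 1704 px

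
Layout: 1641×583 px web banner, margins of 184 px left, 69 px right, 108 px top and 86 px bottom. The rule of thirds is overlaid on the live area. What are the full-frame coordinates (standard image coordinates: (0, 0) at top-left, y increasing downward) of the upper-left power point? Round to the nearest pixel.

(647, 238)

Content width = 1641 − 184 − 69 = 1388 px; content height = 583 − 108 − 86 = 389 px.
Upper-left is one-third across and one-third down within the live area.
x = 184 + 1 × 1388/3 = 184 + 462.67 ≈ 647
y = 108 + 1 × 389/3 = 108 + 129.67 ≈ 238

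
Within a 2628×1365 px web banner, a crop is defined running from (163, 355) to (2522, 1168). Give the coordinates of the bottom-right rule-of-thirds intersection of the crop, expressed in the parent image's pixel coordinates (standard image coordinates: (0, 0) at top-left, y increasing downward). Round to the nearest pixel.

Crop width = 2522 − 163 = 2359 px; one third is 786.33 px.
Crop height = 1168 − 355 = 813 px; one third is 271.00 px.
The bottom-right point is two-thirds across and two-thirds down within the crop:
x = 163 + 2 × 786.33 ≈ 1736; y = 355 + 2 × 271.00 ≈ 897.

(1736, 897)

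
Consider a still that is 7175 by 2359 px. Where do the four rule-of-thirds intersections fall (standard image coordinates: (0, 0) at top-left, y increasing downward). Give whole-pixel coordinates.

(2392, 786), (4783, 786), (2392, 1573), (4783, 1573)

One third of 7175 is 2391.67; one third of 2359 is 786.33.
Vertical third lines at x = 2392 and x = 4783; horizontal third lines at y = 786 and y = 1573.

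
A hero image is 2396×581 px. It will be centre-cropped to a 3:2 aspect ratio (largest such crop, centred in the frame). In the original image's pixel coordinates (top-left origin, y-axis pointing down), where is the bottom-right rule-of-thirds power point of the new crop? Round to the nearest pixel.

x = 1343 px, y = 387 px

2396/581 > 3/2, so the 3:2 crop keeps the full height 581 and trims width to 581 × 3/2 = 871.50 px.
Left offset = (2396 − 871.50)/2 = 762.25 px; top offset = 0.
Bottom-right is two-thirds across and two-thirds down within the crop:
x = 762.25 + 2 × 871.50/3 ≈ 1343; y = 0.00 + 2 × 581.00/3 ≈ 387.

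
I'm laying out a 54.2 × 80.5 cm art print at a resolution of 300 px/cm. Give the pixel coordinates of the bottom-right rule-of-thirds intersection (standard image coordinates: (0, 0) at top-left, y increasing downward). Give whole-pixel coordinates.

In pixels the canvas is 54.2 × 300 = 16260 wide and 80.5 × 300 = 24150 tall.
The bottom-right point is two-thirds across and two-thirds down:
x = 2 × 16260/3 ≈ 10840; y = 2 × 24150/3 ≈ 16100.

(10840, 16100)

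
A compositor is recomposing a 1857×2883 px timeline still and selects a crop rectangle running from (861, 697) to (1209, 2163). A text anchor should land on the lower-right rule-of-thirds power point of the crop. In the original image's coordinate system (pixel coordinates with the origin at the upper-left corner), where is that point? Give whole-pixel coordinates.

x = 1093 px, y = 1674 px

Crop width = 1209 − 861 = 348 px; one third is 116.00 px.
Crop height = 2163 − 697 = 1466 px; one third is 488.67 px.
The lower-right point is two-thirds across and two-thirds down within the crop:
x = 861 + 2 × 116.00 ≈ 1093; y = 697 + 2 × 488.67 ≈ 1674.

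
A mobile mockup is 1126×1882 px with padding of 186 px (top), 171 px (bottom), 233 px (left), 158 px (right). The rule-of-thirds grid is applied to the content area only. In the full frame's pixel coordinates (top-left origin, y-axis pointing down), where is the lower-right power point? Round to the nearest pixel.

x = 723 px, y = 1203 px

Content width = 1126 − 233 − 158 = 735 px; content height = 1882 − 186 − 171 = 1525 px.
Lower-right is two-thirds across and two-thirds down within the content area.
x = 233 + 2 × 735/3 = 233 + 490.00 ≈ 723
y = 186 + 2 × 1525/3 = 186 + 1016.67 ≈ 1203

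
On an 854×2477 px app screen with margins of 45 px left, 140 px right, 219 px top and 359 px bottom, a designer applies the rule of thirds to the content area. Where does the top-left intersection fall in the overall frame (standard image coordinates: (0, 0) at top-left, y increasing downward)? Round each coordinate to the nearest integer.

Content width = 854 − 45 − 140 = 669 px; content height = 2477 − 219 − 359 = 1899 px.
Top-left is one-third across and one-third down within the content area.
x = 45 + 1 × 669/3 = 45 + 223.00 ≈ 268
y = 219 + 1 × 1899/3 = 219 + 633.00 ≈ 852

x = 268 px, y = 852 px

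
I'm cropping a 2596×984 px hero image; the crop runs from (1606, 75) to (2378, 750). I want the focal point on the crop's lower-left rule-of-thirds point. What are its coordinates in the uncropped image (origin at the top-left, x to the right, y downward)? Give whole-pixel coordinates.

Crop width = 2378 − 1606 = 772 px; one third is 257.33 px.
Crop height = 750 − 75 = 675 px; one third is 225.00 px.
The lower-left point is one-third across and two-thirds down within the crop:
x = 1606 + 1 × 257.33 ≈ 1863; y = 75 + 2 × 225.00 ≈ 525.

x = 1863 px, y = 525 px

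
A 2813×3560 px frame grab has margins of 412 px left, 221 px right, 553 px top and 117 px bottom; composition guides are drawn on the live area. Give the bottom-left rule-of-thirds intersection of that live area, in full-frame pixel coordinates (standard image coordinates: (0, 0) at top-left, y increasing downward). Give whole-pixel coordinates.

Content width = 2813 − 412 − 221 = 2180 px; content height = 3560 − 553 − 117 = 2890 px.
Bottom-left is one-third across and two-thirds down within the live area.
x = 412 + 1 × 2180/3 = 412 + 726.67 ≈ 1139
y = 553 + 2 × 2890/3 = 553 + 1926.67 ≈ 2480

x = 1139 px, y = 2480 px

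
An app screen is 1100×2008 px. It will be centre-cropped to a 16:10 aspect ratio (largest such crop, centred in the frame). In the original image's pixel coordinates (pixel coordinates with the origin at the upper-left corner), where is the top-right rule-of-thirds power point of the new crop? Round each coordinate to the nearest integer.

1100/2008 < 16/10, so the 16:10 crop keeps the full width 1100 and trims height to 1100 × 10/16 = 687.50 px.
Top offset = (2008 − 687.50)/2 = 660.25 px; left offset = 0.
Top-right is two-thirds across and one-third down within the crop:
x = 0.00 + 2 × 1100.00/3 ≈ 733; y = 660.25 + 1 × 687.50/3 ≈ 889.

(733, 889)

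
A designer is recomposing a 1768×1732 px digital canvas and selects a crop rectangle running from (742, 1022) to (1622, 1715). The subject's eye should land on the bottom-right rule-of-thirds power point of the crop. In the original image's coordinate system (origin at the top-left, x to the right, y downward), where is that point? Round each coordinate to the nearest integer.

(1329, 1484)

Crop width = 1622 − 742 = 880 px; one third is 293.33 px.
Crop height = 1715 − 1022 = 693 px; one third is 231.00 px.
The bottom-right point is two-thirds across and two-thirds down within the crop:
x = 742 + 2 × 293.33 ≈ 1329; y = 1022 + 2 × 231.00 ≈ 1484.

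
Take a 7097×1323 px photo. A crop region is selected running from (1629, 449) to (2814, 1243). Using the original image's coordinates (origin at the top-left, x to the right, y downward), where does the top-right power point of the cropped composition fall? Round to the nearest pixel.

Crop width = 2814 − 1629 = 1185 px; one third is 395.00 px.
Crop height = 1243 − 449 = 794 px; one third is 264.67 px.
The top-right point is two-thirds across and one-third down within the crop:
x = 1629 + 2 × 395.00 ≈ 2419; y = 449 + 1 × 264.67 ≈ 714.

x = 2419 px, y = 714 px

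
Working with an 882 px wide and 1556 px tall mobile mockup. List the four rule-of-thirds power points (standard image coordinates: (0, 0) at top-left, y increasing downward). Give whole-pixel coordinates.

(294, 519), (588, 519), (294, 1037), (588, 1037)

One third of 882 is 294; one third of 1556 is 518.67.
Vertical third lines at x = 294 and x = 588; horizontal third lines at y = 519 and y = 1037.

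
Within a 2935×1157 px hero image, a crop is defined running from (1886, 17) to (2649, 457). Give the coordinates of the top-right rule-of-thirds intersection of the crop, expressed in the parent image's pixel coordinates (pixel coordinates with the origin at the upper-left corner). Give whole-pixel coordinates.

Crop width = 2649 − 1886 = 763 px; one third is 254.33 px.
Crop height = 457 − 17 = 440 px; one third is 146.67 px.
The top-right point is two-thirds across and one-third down within the crop:
x = 1886 + 2 × 254.33 ≈ 2395; y = 17 + 1 × 146.67 ≈ 164.

x = 2395 px, y = 164 px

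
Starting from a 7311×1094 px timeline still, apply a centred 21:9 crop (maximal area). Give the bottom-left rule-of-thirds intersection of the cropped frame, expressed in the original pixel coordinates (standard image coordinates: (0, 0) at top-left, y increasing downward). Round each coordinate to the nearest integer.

x = 3230 px, y = 729 px

7311/1094 > 21/9, so the 21:9 crop keeps the full height 1094 and trims width to 1094 × 21/9 = 2552.67 px.
Left offset = (7311 − 2552.67)/2 = 2379.17 px; top offset = 0.
Bottom-left is one-third across and two-thirds down within the crop:
x = 2379.17 + 1 × 2552.67/3 ≈ 3230; y = 0.00 + 2 × 1094.00/3 ≈ 729.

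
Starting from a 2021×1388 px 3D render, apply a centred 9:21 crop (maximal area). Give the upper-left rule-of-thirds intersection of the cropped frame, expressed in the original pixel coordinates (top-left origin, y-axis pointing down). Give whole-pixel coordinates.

(911, 463)

2021/1388 > 9/21, so the 9:21 crop keeps the full height 1388 and trims width to 1388 × 9/21 = 594.86 px.
Left offset = (2021 − 594.86)/2 = 713.07 px; top offset = 0.
Upper-left is one-third across and one-third down within the crop:
x = 713.07 + 1 × 594.86/3 ≈ 911; y = 0.00 + 1 × 1388.00/3 ≈ 463.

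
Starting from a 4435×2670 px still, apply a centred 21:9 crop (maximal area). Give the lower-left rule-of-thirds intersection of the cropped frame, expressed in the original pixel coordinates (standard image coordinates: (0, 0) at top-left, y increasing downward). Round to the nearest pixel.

4435/2670 < 21/9, so the 21:9 crop keeps the full width 4435 and trims height to 4435 × 9/21 = 1900.71 px.
Top offset = (2670 − 1900.71)/2 = 384.64 px; left offset = 0.
Lower-left is one-third across and two-thirds down within the crop:
x = 0.00 + 1 × 4435.00/3 ≈ 1478; y = 384.64 + 2 × 1900.71/3 ≈ 1652.

x = 1478 px, y = 1652 px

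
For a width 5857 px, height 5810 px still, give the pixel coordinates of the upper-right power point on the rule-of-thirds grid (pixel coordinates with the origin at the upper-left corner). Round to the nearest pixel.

The upper-right point sits two-thirds of the way across and one-third of the way down.
x = 2 × 5857/3 ≈ 3905; y = 1 × 5810/3 ≈ 1937.

x = 3905 px, y = 1937 px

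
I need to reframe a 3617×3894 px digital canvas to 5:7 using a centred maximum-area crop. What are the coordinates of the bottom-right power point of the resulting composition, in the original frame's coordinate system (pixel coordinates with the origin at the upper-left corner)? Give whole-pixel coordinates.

(2272, 2596)

3617/3894 > 5/7, so the 5:7 crop keeps the full height 3894 and trims width to 3894 × 5/7 = 2781.43 px.
Left offset = (3617 − 2781.43)/2 = 417.79 px; top offset = 0.
Bottom-right is two-thirds across and two-thirds down within the crop:
x = 417.79 + 2 × 2781.43/3 ≈ 2272; y = 0.00 + 2 × 3894.00/3 ≈ 2596.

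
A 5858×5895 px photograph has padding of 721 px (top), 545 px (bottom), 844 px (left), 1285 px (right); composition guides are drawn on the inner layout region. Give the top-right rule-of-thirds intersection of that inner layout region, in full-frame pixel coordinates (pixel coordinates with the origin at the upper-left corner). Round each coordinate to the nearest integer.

(3330, 2264)

Content width = 5858 − 844 − 1285 = 3729 px; content height = 5895 − 721 − 545 = 4629 px.
Top-right is two-thirds across and one-third down within the inner layout region.
x = 844 + 2 × 3729/3 = 844 + 2486.00 ≈ 3330
y = 721 + 1 × 4629/3 = 721 + 1543.00 ≈ 2264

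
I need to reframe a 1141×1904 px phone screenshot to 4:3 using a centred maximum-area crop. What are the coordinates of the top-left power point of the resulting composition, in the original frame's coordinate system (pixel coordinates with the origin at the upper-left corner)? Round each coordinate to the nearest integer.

1141/1904 < 4/3, so the 4:3 crop keeps the full width 1141 and trims height to 1141 × 3/4 = 855.75 px.
Top offset = (1904 − 855.75)/2 = 524.12 px; left offset = 0.
Top-left is one-third across and one-third down within the crop:
x = 0.00 + 1 × 1141.00/3 ≈ 380; y = 524.12 + 1 × 855.75/3 ≈ 809.

x = 380 px, y = 809 px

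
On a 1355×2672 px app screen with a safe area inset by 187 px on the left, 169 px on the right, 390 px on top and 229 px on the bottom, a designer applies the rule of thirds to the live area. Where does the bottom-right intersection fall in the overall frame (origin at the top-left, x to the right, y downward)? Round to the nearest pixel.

Content width = 1355 − 187 − 169 = 999 px; content height = 2672 − 390 − 229 = 2053 px.
Bottom-right is two-thirds across and two-thirds down within the live area.
x = 187 + 2 × 999/3 = 187 + 666.00 ≈ 853
y = 390 + 2 × 2053/3 = 390 + 1368.67 ≈ 1759

(853, 1759)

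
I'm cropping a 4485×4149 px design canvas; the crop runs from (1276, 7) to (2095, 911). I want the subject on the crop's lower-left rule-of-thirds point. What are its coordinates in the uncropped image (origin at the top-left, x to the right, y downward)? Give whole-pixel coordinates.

(1549, 610)

Crop width = 2095 − 1276 = 819 px; one third is 273.00 px.
Crop height = 911 − 7 = 904 px; one third is 301.33 px.
The lower-left point is one-third across and two-thirds down within the crop:
x = 1276 + 1 × 273.00 ≈ 1549; y = 7 + 2 × 301.33 ≈ 610.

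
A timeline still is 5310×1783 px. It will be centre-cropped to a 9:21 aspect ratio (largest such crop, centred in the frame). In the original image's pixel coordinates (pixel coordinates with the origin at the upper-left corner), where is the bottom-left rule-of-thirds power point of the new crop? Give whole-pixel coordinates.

5310/1783 > 9/21, so the 9:21 crop keeps the full height 1783 and trims width to 1783 × 9/21 = 764.14 px.
Left offset = (5310 − 764.14)/2 = 2272.93 px; top offset = 0.
Bottom-left is one-third across and two-thirds down within the crop:
x = 2272.93 + 1 × 764.14/3 ≈ 2528; y = 0.00 + 2 × 1783.00/3 ≈ 1189.

(2528, 1189)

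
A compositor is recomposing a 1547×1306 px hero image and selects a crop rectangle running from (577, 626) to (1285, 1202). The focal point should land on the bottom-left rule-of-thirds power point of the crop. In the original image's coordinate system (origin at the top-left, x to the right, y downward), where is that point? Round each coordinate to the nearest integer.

x = 813 px, y = 1010 px

Crop width = 1285 − 577 = 708 px; one third is 236.00 px.
Crop height = 1202 − 626 = 576 px; one third is 192.00 px.
The bottom-left point is one-third across and two-thirds down within the crop:
x = 577 + 1 × 236.00 ≈ 813; y = 626 + 2 × 192.00 ≈ 1010.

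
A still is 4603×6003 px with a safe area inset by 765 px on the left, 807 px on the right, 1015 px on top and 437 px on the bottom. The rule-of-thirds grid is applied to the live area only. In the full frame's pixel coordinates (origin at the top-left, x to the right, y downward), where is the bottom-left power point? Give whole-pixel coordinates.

Content width = 4603 − 765 − 807 = 3031 px; content height = 6003 − 1015 − 437 = 4551 px.
Bottom-left is one-third across and two-thirds down within the live area.
x = 765 + 1 × 3031/3 = 765 + 1010.33 ≈ 1775
y = 1015 + 2 × 4551/3 = 1015 + 3034.00 ≈ 4049

(1775, 4049)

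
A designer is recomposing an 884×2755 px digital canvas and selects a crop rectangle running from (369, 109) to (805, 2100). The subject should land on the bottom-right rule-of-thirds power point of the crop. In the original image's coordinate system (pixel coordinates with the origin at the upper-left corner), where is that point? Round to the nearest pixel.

x = 660 px, y = 1436 px

Crop width = 805 − 369 = 436 px; one third is 145.33 px.
Crop height = 2100 − 109 = 1991 px; one third is 663.67 px.
The bottom-right point is two-thirds across and two-thirds down within the crop:
x = 369 + 2 × 145.33 ≈ 660; y = 109 + 2 × 663.67 ≈ 1436.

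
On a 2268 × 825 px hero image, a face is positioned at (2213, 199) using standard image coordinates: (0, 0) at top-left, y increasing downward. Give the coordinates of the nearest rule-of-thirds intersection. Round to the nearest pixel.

Third lines: x ∈ {756, 1512}, y ∈ {275, 550}.
2213 is closer to x = 1512; 199 is closer to y = 275.
So the nearest intersection is the upper-right power point.

(1512, 275)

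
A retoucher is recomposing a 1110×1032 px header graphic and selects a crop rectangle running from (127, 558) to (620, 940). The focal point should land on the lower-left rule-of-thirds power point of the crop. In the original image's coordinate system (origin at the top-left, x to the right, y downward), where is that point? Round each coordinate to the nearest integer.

Crop width = 620 − 127 = 493 px; one third is 164.33 px.
Crop height = 940 − 558 = 382 px; one third is 127.33 px.
The lower-left point is one-third across and two-thirds down within the crop:
x = 127 + 1 × 164.33 ≈ 291; y = 558 + 2 × 127.33 ≈ 813.

x = 291 px, y = 813 px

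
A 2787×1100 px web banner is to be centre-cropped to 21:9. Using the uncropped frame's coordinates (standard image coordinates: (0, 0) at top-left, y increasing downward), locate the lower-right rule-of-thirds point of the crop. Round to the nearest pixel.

2787/1100 > 21/9, so the 21:9 crop keeps the full height 1100 and trims width to 1100 × 21/9 = 2566.67 px.
Left offset = (2787 − 2566.67)/2 = 110.17 px; top offset = 0.
Lower-right is two-thirds across and two-thirds down within the crop:
x = 110.17 + 2 × 2566.67/3 ≈ 1821; y = 0.00 + 2 × 1100.00/3 ≈ 733.

(1821, 733)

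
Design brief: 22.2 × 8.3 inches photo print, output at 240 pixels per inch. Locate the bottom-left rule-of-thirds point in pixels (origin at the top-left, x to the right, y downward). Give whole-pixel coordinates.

(1776, 1328)

In pixels the canvas is 22.2 × 240 = 5328 wide and 8.3 × 240 = 1992 tall.
The bottom-left point is one-third across and two-thirds down:
x = 1 × 5328/3 ≈ 1776; y = 2 × 1992/3 ≈ 1328.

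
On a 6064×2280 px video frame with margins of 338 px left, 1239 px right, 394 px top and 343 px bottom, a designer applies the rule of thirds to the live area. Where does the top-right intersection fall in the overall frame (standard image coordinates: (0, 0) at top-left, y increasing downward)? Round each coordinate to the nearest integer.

Content width = 6064 − 338 − 1239 = 4487 px; content height = 2280 − 394 − 343 = 1543 px.
Top-right is two-thirds across and one-third down within the live area.
x = 338 + 2 × 4487/3 = 338 + 2991.33 ≈ 3329
y = 394 + 1 × 1543/3 = 394 + 514.33 ≈ 908

x = 3329 px, y = 908 px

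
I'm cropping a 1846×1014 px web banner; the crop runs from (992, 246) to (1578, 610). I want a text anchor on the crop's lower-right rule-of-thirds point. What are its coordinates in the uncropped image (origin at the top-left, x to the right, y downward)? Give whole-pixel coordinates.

Crop width = 1578 − 992 = 586 px; one third is 195.33 px.
Crop height = 610 − 246 = 364 px; one third is 121.33 px.
The lower-right point is two-thirds across and two-thirds down within the crop:
x = 992 + 2 × 195.33 ≈ 1383; y = 246 + 2 × 121.33 ≈ 489.

(1383, 489)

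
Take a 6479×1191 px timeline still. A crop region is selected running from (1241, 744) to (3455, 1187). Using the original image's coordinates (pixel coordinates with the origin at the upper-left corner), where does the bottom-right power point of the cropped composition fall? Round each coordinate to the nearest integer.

Crop width = 3455 − 1241 = 2214 px; one third is 738.00 px.
Crop height = 1187 − 744 = 443 px; one third is 147.67 px.
The bottom-right point is two-thirds across and two-thirds down within the crop:
x = 1241 + 2 × 738.00 ≈ 2717; y = 744 + 2 × 147.67 ≈ 1039.

(2717, 1039)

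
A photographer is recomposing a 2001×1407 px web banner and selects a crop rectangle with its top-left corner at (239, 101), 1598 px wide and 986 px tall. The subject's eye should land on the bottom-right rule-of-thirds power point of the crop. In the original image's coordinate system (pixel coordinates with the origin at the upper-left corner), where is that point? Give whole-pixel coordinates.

x = 1304 px, y = 758 px

One third of the crop width 1598 is 532.67 px.
One third of the crop height 986 is 328.67 px.
The bottom-right point is two-thirds across and two-thirds down within the crop:
x = 239 + 2 × 532.67 ≈ 1304; y = 101 + 2 × 328.67 ≈ 758.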